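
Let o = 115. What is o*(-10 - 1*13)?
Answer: -2645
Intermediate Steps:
o*(-10 - 1*13) = 115*(-10 - 1*13) = 115*(-10 - 13) = 115*(-23) = -2645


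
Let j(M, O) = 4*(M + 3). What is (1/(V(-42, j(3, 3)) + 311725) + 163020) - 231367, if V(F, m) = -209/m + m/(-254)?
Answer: -64937234395195/950110969 ≈ -68347.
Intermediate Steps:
j(M, O) = 12 + 4*M (j(M, O) = 4*(3 + M) = 12 + 4*M)
V(F, m) = -209/m - m/254 (V(F, m) = -209/m + m*(-1/254) = -209/m - m/254)
(1/(V(-42, j(3, 3)) + 311725) + 163020) - 231367 = (1/((-209/(12 + 4*3) - (12 + 4*3)/254) + 311725) + 163020) - 231367 = (1/((-209/(12 + 12) - (12 + 12)/254) + 311725) + 163020) - 231367 = (1/((-209/24 - 1/254*24) + 311725) + 163020) - 231367 = (1/((-209*1/24 - 12/127) + 311725) + 163020) - 231367 = (1/((-209/24 - 12/127) + 311725) + 163020) - 231367 = (1/(-26831/3048 + 311725) + 163020) - 231367 = (1/(950110969/3048) + 163020) - 231367 = (3048/950110969 + 163020) - 231367 = 154887090169428/950110969 - 231367 = -64937234395195/950110969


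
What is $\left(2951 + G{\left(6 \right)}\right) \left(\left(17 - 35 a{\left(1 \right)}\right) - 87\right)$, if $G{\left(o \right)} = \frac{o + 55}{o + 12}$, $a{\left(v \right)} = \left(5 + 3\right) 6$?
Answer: $- \frac{46531625}{9} \approx -5.1702 \cdot 10^{6}$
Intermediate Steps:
$a{\left(v \right)} = 48$ ($a{\left(v \right)} = 8 \cdot 6 = 48$)
$G{\left(o \right)} = \frac{55 + o}{12 + o}$
$\left(2951 + G{\left(6 \right)}\right) \left(\left(17 - 35 a{\left(1 \right)}\right) - 87\right) = \left(2951 + \frac{55 + 6}{12 + 6}\right) \left(\left(17 - 1680\right) - 87\right) = \left(2951 + \frac{1}{18} \cdot 61\right) \left(\left(17 - 1680\right) - 87\right) = \left(2951 + \frac{1}{18} \cdot 61\right) \left(-1663 - 87\right) = \left(2951 + \frac{61}{18}\right) \left(-1750\right) = \frac{53179}{18} \left(-1750\right) = - \frac{46531625}{9}$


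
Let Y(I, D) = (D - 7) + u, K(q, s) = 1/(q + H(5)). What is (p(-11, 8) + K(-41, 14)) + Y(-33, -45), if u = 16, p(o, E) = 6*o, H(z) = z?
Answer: -3673/36 ≈ -102.03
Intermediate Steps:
K(q, s) = 1/(5 + q) (K(q, s) = 1/(q + 5) = 1/(5 + q))
Y(I, D) = 9 + D (Y(I, D) = (D - 7) + 16 = (-7 + D) + 16 = 9 + D)
(p(-11, 8) + K(-41, 14)) + Y(-33, -45) = (6*(-11) + 1/(5 - 41)) + (9 - 45) = (-66 + 1/(-36)) - 36 = (-66 - 1/36) - 36 = -2377/36 - 36 = -3673/36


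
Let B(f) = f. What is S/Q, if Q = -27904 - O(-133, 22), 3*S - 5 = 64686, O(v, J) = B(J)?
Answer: -64691/83778 ≈ -0.77217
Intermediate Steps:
O(v, J) = J
S = 64691/3 (S = 5/3 + (1/3)*64686 = 5/3 + 21562 = 64691/3 ≈ 21564.)
Q = -27926 (Q = -27904 - 1*22 = -27904 - 22 = -27926)
S/Q = (64691/3)/(-27926) = (64691/3)*(-1/27926) = -64691/83778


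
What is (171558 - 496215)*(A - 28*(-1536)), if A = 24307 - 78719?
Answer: 3702388428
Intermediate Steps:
A = -54412
(171558 - 496215)*(A - 28*(-1536)) = (171558 - 496215)*(-54412 - 28*(-1536)) = -324657*(-54412 + 43008) = -324657*(-11404) = 3702388428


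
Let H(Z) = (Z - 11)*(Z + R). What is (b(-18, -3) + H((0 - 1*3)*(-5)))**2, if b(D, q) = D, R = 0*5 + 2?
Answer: 2500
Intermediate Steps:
R = 2 (R = 0 + 2 = 2)
H(Z) = (-11 + Z)*(2 + Z) (H(Z) = (Z - 11)*(Z + 2) = (-11 + Z)*(2 + Z))
(b(-18, -3) + H((0 - 1*3)*(-5)))**2 = (-18 + (-22 + ((0 - 1*3)*(-5))**2 - 9*(0 - 1*3)*(-5)))**2 = (-18 + (-22 + ((0 - 3)*(-5))**2 - 9*(0 - 3)*(-5)))**2 = (-18 + (-22 + (-3*(-5))**2 - (-27)*(-5)))**2 = (-18 + (-22 + 15**2 - 9*15))**2 = (-18 + (-22 + 225 - 135))**2 = (-18 + 68)**2 = 50**2 = 2500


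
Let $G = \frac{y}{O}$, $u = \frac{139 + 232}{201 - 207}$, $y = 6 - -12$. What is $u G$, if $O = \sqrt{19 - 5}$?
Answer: $- \frac{159 \sqrt{14}}{2} \approx -297.46$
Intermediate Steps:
$O = \sqrt{14} \approx 3.7417$
$y = 18$ ($y = 6 + 12 = 18$)
$u = - \frac{371}{6}$ ($u = \frac{371}{-6} = 371 \left(- \frac{1}{6}\right) = - \frac{371}{6} \approx -61.833$)
$G = \frac{9 \sqrt{14}}{7}$ ($G = \frac{18}{\sqrt{14}} = 18 \frac{\sqrt{14}}{14} = \frac{9 \sqrt{14}}{7} \approx 4.8107$)
$u G = - \frac{371 \frac{9 \sqrt{14}}{7}}{6} = - \frac{159 \sqrt{14}}{2}$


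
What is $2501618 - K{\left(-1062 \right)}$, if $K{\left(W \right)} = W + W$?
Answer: $2503742$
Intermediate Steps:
$K{\left(W \right)} = 2 W$
$2501618 - K{\left(-1062 \right)} = 2501618 - 2 \left(-1062\right) = 2501618 - -2124 = 2501618 + 2124 = 2503742$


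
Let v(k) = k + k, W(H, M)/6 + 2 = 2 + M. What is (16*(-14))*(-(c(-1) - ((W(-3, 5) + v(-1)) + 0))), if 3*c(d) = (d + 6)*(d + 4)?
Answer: -5152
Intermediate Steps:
W(H, M) = 6*M (W(H, M) = -12 + 6*(2 + M) = -12 + (12 + 6*M) = 6*M)
v(k) = 2*k
c(d) = (4 + d)*(6 + d)/3 (c(d) = ((d + 6)*(d + 4))/3 = ((6 + d)*(4 + d))/3 = ((4 + d)*(6 + d))/3 = (4 + d)*(6 + d)/3)
(16*(-14))*(-(c(-1) - ((W(-3, 5) + v(-1)) + 0))) = (16*(-14))*(-((8 + (1/3)*(-1)**2 + (10/3)*(-1)) - ((6*5 + 2*(-1)) + 0))) = -(-224)*((8 + (1/3)*1 - 10/3) - ((30 - 2) + 0)) = -(-224)*((8 + 1/3 - 10/3) - (28 + 0)) = -(-224)*(5 - 1*28) = -(-224)*(5 - 28) = -(-224)*(-23) = -224*23 = -5152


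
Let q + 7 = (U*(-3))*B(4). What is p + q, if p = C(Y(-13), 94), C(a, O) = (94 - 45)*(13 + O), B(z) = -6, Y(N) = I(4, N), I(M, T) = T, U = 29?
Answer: 5758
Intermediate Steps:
Y(N) = N
C(a, O) = 637 + 49*O (C(a, O) = 49*(13 + O) = 637 + 49*O)
p = 5243 (p = 637 + 49*94 = 637 + 4606 = 5243)
q = 515 (q = -7 + (29*(-3))*(-6) = -7 - 87*(-6) = -7 + 522 = 515)
p + q = 5243 + 515 = 5758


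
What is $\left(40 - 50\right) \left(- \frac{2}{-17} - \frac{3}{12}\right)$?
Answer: $\frac{45}{34} \approx 1.3235$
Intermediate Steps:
$\left(40 - 50\right) \left(- \frac{2}{-17} - \frac{3}{12}\right) = - 10 \left(\left(-2\right) \left(- \frac{1}{17}\right) - \frac{1}{4}\right) = - 10 \left(\frac{2}{17} - \frac{1}{4}\right) = \left(-10\right) \left(- \frac{9}{68}\right) = \frac{45}{34}$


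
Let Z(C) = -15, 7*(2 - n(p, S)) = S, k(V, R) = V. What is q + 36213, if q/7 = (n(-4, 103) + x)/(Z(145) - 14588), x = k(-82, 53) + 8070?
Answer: 528762612/14603 ≈ 36209.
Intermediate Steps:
n(p, S) = 2 - S/7
x = 7988 (x = -82 + 8070 = 7988)
q = -55827/14603 (q = 7*(((2 - 1/7*103) + 7988)/(-15 - 14588)) = 7*(((2 - 103/7) + 7988)/(-14603)) = 7*((-89/7 + 7988)*(-1/14603)) = 7*((55827/7)*(-1/14603)) = 7*(-55827/102221) = -55827/14603 ≈ -3.8230)
q + 36213 = -55827/14603 + 36213 = 528762612/14603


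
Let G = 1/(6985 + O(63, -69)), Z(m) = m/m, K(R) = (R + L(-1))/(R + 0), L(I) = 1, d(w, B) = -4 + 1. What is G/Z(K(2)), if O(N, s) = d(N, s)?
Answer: 1/6982 ≈ 0.00014323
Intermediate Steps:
d(w, B) = -3
O(N, s) = -3
K(R) = (1 + R)/R (K(R) = (R + 1)/(R + 0) = (1 + R)/R)
Z(m) = 1
G = 1/6982 (G = 1/(6985 - 3) = 1/6982 ≈ 0.00014323)
G/Z(K(2)) = (1/6982)/1 = (1/6982)*1 = 1/6982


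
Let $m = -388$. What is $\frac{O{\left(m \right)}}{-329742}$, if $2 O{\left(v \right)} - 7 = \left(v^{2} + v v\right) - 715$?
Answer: $- \frac{75095}{164871} \approx -0.45548$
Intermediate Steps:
$O{\left(v \right)} = -354 + v^{2}$ ($O{\left(v \right)} = \frac{7}{2} + \frac{\left(v^{2} + v v\right) - 715}{2} = \frac{7}{2} + \frac{\left(v^{2} + v^{2}\right) - 715}{2} = \frac{7}{2} + \frac{2 v^{2} - 715}{2} = \frac{7}{2} + \frac{-715 + 2 v^{2}}{2} = \frac{7}{2} + \left(- \frac{715}{2} + v^{2}\right) = -354 + v^{2}$)
$\frac{O{\left(m \right)}}{-329742} = \frac{-354 + \left(-388\right)^{2}}{-329742} = \left(-354 + 150544\right) \left(- \frac{1}{329742}\right) = 150190 \left(- \frac{1}{329742}\right) = - \frac{75095}{164871}$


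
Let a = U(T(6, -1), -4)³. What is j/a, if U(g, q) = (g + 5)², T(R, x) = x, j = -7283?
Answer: -7283/4096 ≈ -1.7781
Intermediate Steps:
U(g, q) = (5 + g)²
a = 4096 (a = ((5 - 1)²)³ = (4²)³ = 16³ = 4096)
j/a = -7283/4096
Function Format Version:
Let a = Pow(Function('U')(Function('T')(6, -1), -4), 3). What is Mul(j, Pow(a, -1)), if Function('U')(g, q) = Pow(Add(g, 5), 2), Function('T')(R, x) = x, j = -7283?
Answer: Rational(-7283, 4096) ≈ -1.7781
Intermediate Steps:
Function('U')(g, q) = Pow(Add(5, g), 2)
a = 4096 (a = Pow(Pow(Add(5, -1), 2), 3) = Pow(Pow(4, 2), 3) = Pow(16, 3) = 4096)
Mul(j, Pow(a, -1)) = Mul(-7283, Pow(4096, -1)) = Mul(-7283, Rational(1, 4096)) = Rational(-7283, 4096)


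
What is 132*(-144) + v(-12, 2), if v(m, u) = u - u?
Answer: -19008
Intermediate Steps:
v(m, u) = 0
132*(-144) + v(-12, 2) = 132*(-144) + 0 = -19008 + 0 = -19008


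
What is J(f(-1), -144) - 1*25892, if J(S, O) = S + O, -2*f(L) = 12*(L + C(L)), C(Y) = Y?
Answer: -26024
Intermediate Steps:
f(L) = -12*L (f(L) = -6*(L + L) = -6*2*L = -12*L)
J(S, O) = O + S
J(f(-1), -144) - 1*25892 = (-144 - 12*(-1)) - 1*25892 = (-144 + 12) - 25892 = -132 - 25892 = -26024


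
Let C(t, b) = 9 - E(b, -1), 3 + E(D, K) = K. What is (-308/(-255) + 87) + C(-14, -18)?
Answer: 25808/255 ≈ 101.21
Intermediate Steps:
E(D, K) = -3 + K
C(t, b) = 13 (C(t, b) = 9 - (-3 - 1) = 9 - 1*(-4) = 9 + 4 = 13)
(-308/(-255) + 87) + C(-14, -18) = (-308/(-255) + 87) + 13 = (-308*(-1/255) + 87) + 13 = (308/255 + 87) + 13 = 22493/255 + 13 = 25808/255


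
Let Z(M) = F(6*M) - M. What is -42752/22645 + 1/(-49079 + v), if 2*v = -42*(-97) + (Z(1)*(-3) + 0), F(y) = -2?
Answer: -804387938/426065675 ≈ -1.8879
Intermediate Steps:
Z(M) = -2 - M
v = 4083/2 (v = (-42*(-97) + ((-2 - 1*1)*(-3) + 0))/2 = (4074 + ((-2 - 1)*(-3) + 0))/2 = (4074 + (-3*(-3) + 0))/2 = (4074 + (9 + 0))/2 = (4074 + 9)/2 = (½)*4083 = 4083/2 ≈ 2041.5)
-42752/22645 + 1/(-49079 + v) = -42752/22645 + 1/(-49079 + 4083/2) = -42752*1/22645 + 1/(-94075/2) = -42752/22645 - 2/94075 = -804387938/426065675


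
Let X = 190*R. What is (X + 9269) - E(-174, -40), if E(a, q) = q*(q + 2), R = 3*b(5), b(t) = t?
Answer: 10599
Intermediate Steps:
R = 15 (R = 3*5 = 15)
E(a, q) = q*(2 + q)
X = 2850 (X = 190*15 = 2850)
(X + 9269) - E(-174, -40) = (2850 + 9269) - (-40)*(2 - 40) = 12119 - (-40)*(-38) = 12119 - 1*1520 = 12119 - 1520 = 10599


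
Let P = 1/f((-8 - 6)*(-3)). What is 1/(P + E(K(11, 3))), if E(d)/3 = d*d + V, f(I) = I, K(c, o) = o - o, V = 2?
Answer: 42/253 ≈ 0.16601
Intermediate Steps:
K(c, o) = 0
P = 1/42 (P = 1/((-8 - 6)*(-3)) = 1/(-14*(-3)) = 1/42 ≈ 0.023810)
E(d) = 6 + 3*d**2 (E(d) = 3*(d*d + 2) = 3*(d**2 + 2) = 3*(2 + d**2) = 6 + 3*d**2)
1/(P + E(K(11, 3))) = 1/(1/42 + (6 + 3*0**2)) = 1/(1/42 + (6 + 3*0)) = 1/(1/42 + (6 + 0)) = 1/(1/42 + 6) = 1/(253/42) = 42/253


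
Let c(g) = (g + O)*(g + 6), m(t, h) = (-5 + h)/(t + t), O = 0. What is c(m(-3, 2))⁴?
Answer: 28561/256 ≈ 111.57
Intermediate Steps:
m(t, h) = (-5 + h)/(2*t) (m(t, h) = (-5 + h)/((2*t)) = (-5 + h)*(1/(2*t)) = (-5 + h)/(2*t))
c(g) = g*(6 + g) (c(g) = (g + 0)*(g + 6) = g*(6 + g))
c(m(-3, 2))⁴ = (((½)*(-5 + 2)/(-3))*(6 + (½)*(-5 + 2)/(-3)))⁴ = (((½)*(-⅓)*(-3))*(6 + (½)*(-⅓)*(-3)))⁴ = ((6 + ½)/2)⁴ = ((½)*(13/2))⁴ = (13/4)⁴ = 28561/256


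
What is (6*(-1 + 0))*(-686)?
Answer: 4116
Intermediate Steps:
(6*(-1 + 0))*(-686) = (6*(-1))*(-686) = -6*(-686) = 4116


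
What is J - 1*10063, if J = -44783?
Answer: -54846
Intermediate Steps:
J - 1*10063 = -44783 - 1*10063 = -44783 - 10063 = -54846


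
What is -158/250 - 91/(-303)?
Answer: -12562/37875 ≈ -0.33167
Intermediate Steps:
-158/250 - 91/(-303) = -158*1/250 - 91*(-1/303) = -79/125 + 91/303 = -12562/37875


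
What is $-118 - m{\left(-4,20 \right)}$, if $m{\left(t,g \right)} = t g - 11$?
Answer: $-27$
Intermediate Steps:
$m{\left(t,g \right)} = -11 + g t$ ($m{\left(t,g \right)} = g t - 11 = -11 + g t$)
$-118 - m{\left(-4,20 \right)} = -118 - \left(-11 + 20 \left(-4\right)\right) = -118 - \left(-11 - 80\right) = -118 - -91 = -118 + 91 = -27$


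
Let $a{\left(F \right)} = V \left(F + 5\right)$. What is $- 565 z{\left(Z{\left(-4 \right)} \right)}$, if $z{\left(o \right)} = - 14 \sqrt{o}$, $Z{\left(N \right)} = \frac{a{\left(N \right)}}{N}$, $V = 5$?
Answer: $3955 i \sqrt{5} \approx 8843.7 i$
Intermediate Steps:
$a{\left(F \right)} = 25 + 5 F$ ($a{\left(F \right)} = 5 \left(F + 5\right) = 5 \left(5 + F\right) = 25 + 5 F$)
$Z{\left(N \right)} = \frac{25 + 5 N}{N}$
$- 565 z{\left(Z{\left(-4 \right)} \right)} = - 565 \left(- 14 \sqrt{5 + \frac{25}{-4}}\right) = - 565 \left(- 14 \sqrt{5 + 25 \left(- \frac{1}{4}\right)}\right) = - 565 \left(- 14 \sqrt{5 - \frac{25}{4}}\right) = - 565 \left(- 14 \sqrt{- \frac{5}{4}}\right) = - 565 \left(- 14 \frac{i \sqrt{5}}{2}\right) = - 565 \left(- 7 i \sqrt{5}\right) = 3955 i \sqrt{5}$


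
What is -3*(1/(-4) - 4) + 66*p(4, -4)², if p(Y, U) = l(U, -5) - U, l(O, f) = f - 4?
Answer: 6651/4 ≈ 1662.8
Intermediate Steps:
l(O, f) = -4 + f
p(Y, U) = -9 - U (p(Y, U) = (-4 - 5) - U = -9 - U)
-3*(1/(-4) - 4) + 66*p(4, -4)² = -3*(1/(-4) - 4) + 66*(-9 - 1*(-4))² = -3*(-¼ - 4) + 66*(-9 + 4)² = -3*(-17/4) + 66*(-5)² = 51/4 + 66*25 = 51/4 + 1650 = 6651/4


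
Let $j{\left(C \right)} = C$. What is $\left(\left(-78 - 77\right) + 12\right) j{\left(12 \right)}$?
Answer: $-1716$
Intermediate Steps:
$\left(\left(-78 - 77\right) + 12\right) j{\left(12 \right)} = \left(\left(-78 - 77\right) + 12\right) 12 = \left(-155 + 12\right) 12 = \left(-143\right) 12 = -1716$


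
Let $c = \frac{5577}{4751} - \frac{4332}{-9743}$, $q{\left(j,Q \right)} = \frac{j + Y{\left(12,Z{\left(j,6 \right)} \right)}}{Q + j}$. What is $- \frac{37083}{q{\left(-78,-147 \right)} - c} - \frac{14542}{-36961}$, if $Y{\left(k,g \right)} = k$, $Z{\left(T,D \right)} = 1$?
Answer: $\frac{4758429904913825843}{170038909703219} \approx 27984.0$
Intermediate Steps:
$q{\left(j,Q \right)} = \frac{12 + j}{Q + j}$ ($q{\left(j,Q \right)} = \frac{j + 12}{Q + j} = \frac{12 + j}{Q + j}$)
$c = \frac{74918043}{46288993}$ ($c = 5577 \cdot \frac{1}{4751} - - \frac{4332}{9743} = \frac{5577}{4751} + \frac{4332}{9743} = \frac{74918043}{46288993} \approx 1.6185$)
$- \frac{37083}{q{\left(-78,-147 \right)} - c} - \frac{14542}{-36961} = - \frac{37083}{\frac{12 - 78}{-147 - 78} - \frac{74918043}{46288993}} - \frac{14542}{-36961} = - \frac{37083}{\frac{1}{-225} \left(-66\right) - \frac{74918043}{46288993}} - - \frac{14542}{36961} = - \frac{37083}{\left(- \frac{1}{225}\right) \left(-66\right) - \frac{74918043}{46288993}} + \frac{14542}{36961} = - \frac{37083}{\frac{22}{75} - \frac{74918043}{46288993}} + \frac{14542}{36961} = - \frac{37083}{- \frac{4600495379}{3471674475}} + \frac{14542}{36961} = \left(-37083\right) \left(- \frac{3471674475}{4600495379}\right) + \frac{14542}{36961} = \frac{128740104556425}{4600495379} + \frac{14542}{36961} = \frac{4758429904913825843}{170038909703219}$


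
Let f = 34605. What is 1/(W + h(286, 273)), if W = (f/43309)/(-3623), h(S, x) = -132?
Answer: -156908507/20711957529 ≈ -0.0075757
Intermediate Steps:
W = -34605/156908507 (W = (34605/43309)/(-3623) = (34605*(1/43309))*(-1/3623) = (34605/43309)*(-1/3623) = -34605/156908507 ≈ -0.00022054)
1/(W + h(286, 273)) = 1/(-34605/156908507 - 132) = 1/(-20711957529/156908507) = -156908507/20711957529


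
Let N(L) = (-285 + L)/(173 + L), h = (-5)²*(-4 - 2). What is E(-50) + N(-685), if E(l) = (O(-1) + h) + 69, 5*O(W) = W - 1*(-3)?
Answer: -100743/1280 ≈ -78.705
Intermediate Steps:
O(W) = ⅗ + W/5 (O(W) = (W - 1*(-3))/5 = (W + 3)/5 = (3 + W)/5 = ⅗ + W/5)
h = -150 (h = 25*(-6) = -150)
N(L) = (-285 + L)/(173 + L)
E(l) = -403/5 (E(l) = ((⅗ + (⅕)*(-1)) - 150) + 69 = ((⅗ - ⅕) - 150) + 69 = (⅖ - 150) + 69 = -748/5 + 69 = -403/5)
E(-50) + N(-685) = -403/5 + (-285 - 685)/(173 - 685) = -403/5 - 970/(-512) = -403/5 - 1/512*(-970) = -403/5 + 485/256 = -100743/1280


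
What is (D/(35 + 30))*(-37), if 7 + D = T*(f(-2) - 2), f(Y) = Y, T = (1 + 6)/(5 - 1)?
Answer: 518/65 ≈ 7.9692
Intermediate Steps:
T = 7/4 ≈ 1.7500
D = -14 (D = -7 + 7*(-2 - 2)/4 = -7 + (7/4)*(-4) = -7 - 7 = -14)
(D/(35 + 30))*(-37) = -14/(35 + 30)*(-37) = -14/65*(-37) = 518/65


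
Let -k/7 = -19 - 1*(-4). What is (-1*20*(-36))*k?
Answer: 75600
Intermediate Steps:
k = 105 (k = -7*(-19 - 1*(-4)) = -7*(-19 + 4) = -7*(-15) = 105)
(-1*20*(-36))*k = (-1*20*(-36))*105 = -20*(-36)*105 = 720*105 = 75600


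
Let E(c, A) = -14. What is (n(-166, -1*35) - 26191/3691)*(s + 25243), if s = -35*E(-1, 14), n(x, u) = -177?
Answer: -17485522034/3691 ≈ -4.7373e+6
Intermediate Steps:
s = 490 (s = -35*(-14) = 490)
(n(-166, -1*35) - 26191/3691)*(s + 25243) = (-177 - 26191/3691)*(490 + 25243) = (-177 - 26191*1/3691)*25733 = (-177 - 26191/3691)*25733 = -679498/3691*25733 = -17485522034/3691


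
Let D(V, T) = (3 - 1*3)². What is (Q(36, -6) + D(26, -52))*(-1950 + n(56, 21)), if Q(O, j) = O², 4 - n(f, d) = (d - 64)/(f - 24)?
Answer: -5040549/2 ≈ -2.5203e+6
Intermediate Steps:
n(f, d) = 4 - (-64 + d)/(-24 + f) (n(f, d) = 4 - (d - 64)/(f - 24) = 4 - (-64 + d)/(-24 + f))
D(V, T) = 0 (D(V, T) = (3 - 3)² = 0² = 0)
(Q(36, -6) + D(26, -52))*(-1950 + n(56, 21)) = (36² + 0)*(-1950 + (-32 - 1*21 + 4*56)/(-24 + 56)) = (1296 + 0)*(-1950 + (-32 - 21 + 224)/32) = 1296*(-1950 + (1/32)*171) = 1296*(-1950 + 171/32) = 1296*(-62229/32) = -5040549/2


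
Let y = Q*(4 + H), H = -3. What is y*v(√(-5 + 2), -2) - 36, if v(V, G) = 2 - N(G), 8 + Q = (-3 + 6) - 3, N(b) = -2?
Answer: -68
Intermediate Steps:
Q = -8 (Q = -8 + ((-3 + 6) - 3) = -8 + (3 - 3) = -8 + 0 = -8)
y = -8 (y = -8*(4 - 3) = -8*1 = -8)
v(V, G) = 4 (v(V, G) = 2 - 1*(-2) = 2 + 2 = 4)
y*v(√(-5 + 2), -2) - 36 = -8*4 - 36 = -32 - 36 = -68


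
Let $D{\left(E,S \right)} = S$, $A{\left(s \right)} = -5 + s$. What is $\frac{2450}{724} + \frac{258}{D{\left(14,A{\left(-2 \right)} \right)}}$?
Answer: $- \frac{84821}{2534} \approx -33.473$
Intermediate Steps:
$\frac{2450}{724} + \frac{258}{D{\left(14,A{\left(-2 \right)} \right)}} = \frac{2450}{724} + \frac{258}{-5 - 2} = 2450 \cdot \frac{1}{724} + \frac{258}{-7} = \frac{1225}{362} + 258 \left(- \frac{1}{7}\right) = \frac{1225}{362} - \frac{258}{7} = - \frac{84821}{2534}$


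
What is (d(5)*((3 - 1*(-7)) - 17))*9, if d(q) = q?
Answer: -315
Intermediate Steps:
(d(5)*((3 - 1*(-7)) - 17))*9 = (5*((3 - 1*(-7)) - 17))*9 = (5*((3 + 7) - 17))*9 = (5*(10 - 17))*9 = (5*(-7))*9 = -35*9 = -315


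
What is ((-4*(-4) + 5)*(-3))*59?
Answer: -3717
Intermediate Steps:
((-4*(-4) + 5)*(-3))*59 = ((16 + 5)*(-3))*59 = (21*(-3))*59 = -63*59 = -3717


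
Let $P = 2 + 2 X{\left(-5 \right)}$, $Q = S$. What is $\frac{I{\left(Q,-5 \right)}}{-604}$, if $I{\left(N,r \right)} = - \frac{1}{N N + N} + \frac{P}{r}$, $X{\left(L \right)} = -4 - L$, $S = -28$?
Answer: $\frac{3029}{2283120} \approx 0.0013267$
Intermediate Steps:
$Q = -28$
$P = 4$ ($P = 2 + 2 \left(-4 - -5\right) = 2 + 2 \left(-4 + 5\right) = 2 + 2 \cdot 1 = 2 + 2 = 4$)
$I{\left(N,r \right)} = - \frac{1}{N + N^{2}} + \frac{4}{r}$ ($I{\left(N,r \right)} = - \frac{1}{N N + N} + \frac{4}{r} = - \frac{1}{N^{2} + N} + \frac{4}{r} = - \frac{1}{N + N^{2}} + \frac{4}{r}$)
$\frac{I{\left(Q,-5 \right)}}{-604} = \frac{\frac{1}{-28} \frac{1}{-5} \frac{1}{1 - 28} \left(\left(-1\right) \left(-5\right) + 4 \left(-28\right) + 4 \left(-28\right)^{2}\right)}{-604} = \left(- \frac{1}{28}\right) \left(- \frac{1}{5}\right) \frac{1}{-27} \left(5 - 112 + 4 \cdot 784\right) \left(- \frac{1}{604}\right) = \left(- \frac{1}{28}\right) \left(- \frac{1}{5}\right) \left(- \frac{1}{27}\right) \left(5 - 112 + 3136\right) \left(- \frac{1}{604}\right) = \left(- \frac{1}{28}\right) \left(- \frac{1}{5}\right) \left(- \frac{1}{27}\right) 3029 \left(- \frac{1}{604}\right) = \left(- \frac{3029}{3780}\right) \left(- \frac{1}{604}\right) = \frac{3029}{2283120}$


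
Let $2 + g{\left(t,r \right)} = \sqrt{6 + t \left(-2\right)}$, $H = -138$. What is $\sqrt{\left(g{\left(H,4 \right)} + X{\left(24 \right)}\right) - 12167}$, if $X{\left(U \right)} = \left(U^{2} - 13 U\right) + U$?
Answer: $\sqrt{-11881 + \sqrt{282}} \approx 108.92 i$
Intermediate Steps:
$g{\left(t,r \right)} = -2 + \sqrt{6 - 2 t}$ ($g{\left(t,r \right)} = -2 + \sqrt{6 + t \left(-2\right)} = -2 + \sqrt{6 - 2 t}$)
$X{\left(U \right)} = U^{2} - 12 U$
$\sqrt{\left(g{\left(H,4 \right)} + X{\left(24 \right)}\right) - 12167} = \sqrt{\left(\left(-2 + \sqrt{6 - -276}\right) + 24 \left(-12 + 24\right)\right) - 12167} = \sqrt{\left(\left(-2 + \sqrt{6 + 276}\right) + 24 \cdot 12\right) - 12167} = \sqrt{\left(\left(-2 + \sqrt{282}\right) + 288\right) - 12167} = \sqrt{\left(286 + \sqrt{282}\right) - 12167} = \sqrt{-11881 + \sqrt{282}}$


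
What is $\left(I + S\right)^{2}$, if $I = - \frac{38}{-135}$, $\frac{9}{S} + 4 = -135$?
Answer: $\frac{16540489}{352125225} \approx 0.046973$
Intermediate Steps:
$S = - \frac{9}{139}$ ($S = \frac{9}{-4 - 135} = \frac{9}{-139} = 9 \left(- \frac{1}{139}\right) = - \frac{9}{139} \approx -0.064748$)
$I = \frac{38}{135}$ ($I = \left(-38\right) \left(- \frac{1}{135}\right) = \frac{38}{135} \approx 0.28148$)
$\left(I + S\right)^{2} = \left(\frac{38}{135} - \frac{9}{139}\right)^{2} = \left(\frac{4067}{18765}\right)^{2} = \frac{16540489}{352125225}$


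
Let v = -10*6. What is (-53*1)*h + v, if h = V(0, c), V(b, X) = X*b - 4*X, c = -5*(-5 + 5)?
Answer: -60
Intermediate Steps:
c = 0 (c = -5*0 = 0)
v = -60
V(b, X) = -4*X + X*b
h = 0 (h = 0*(-4 + 0) = 0*(-4) = 0)
(-53*1)*h + v = -53*1*0 - 60 = -53*0 - 60 = 0 - 60 = -60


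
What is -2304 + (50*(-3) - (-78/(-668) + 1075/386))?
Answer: -79188400/32231 ≈ -2456.9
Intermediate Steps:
-2304 + (50*(-3) - (-78/(-668) + 1075/386)) = -2304 + (-150 - (-78*(-1/668) + 1075*(1/386))) = -2304 + (-150 - (39/334 + 1075/386)) = -2304 + (-150 - 1*93526/32231) = -2304 + (-150 - 93526/32231) = -2304 - 4928176/32231 = -79188400/32231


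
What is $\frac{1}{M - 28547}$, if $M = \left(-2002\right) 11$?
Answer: $- \frac{1}{50569} \approx -1.9775 \cdot 10^{-5}$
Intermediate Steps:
$M = -22022$
$\frac{1}{M - 28547} = \frac{1}{-22022 - 28547} = \frac{1}{-50569} = - \frac{1}{50569}$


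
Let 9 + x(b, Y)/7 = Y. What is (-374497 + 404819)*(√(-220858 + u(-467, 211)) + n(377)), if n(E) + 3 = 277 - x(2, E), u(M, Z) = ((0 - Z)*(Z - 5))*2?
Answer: -69801244 + 30322*I*√307790 ≈ -6.9801e+7 + 1.6822e+7*I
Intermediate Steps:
x(b, Y) = -63 + 7*Y
u(M, Z) = -2*Z*(-5 + Z) (u(M, Z) = ((-Z)*(-5 + Z))*2 = -Z*(-5 + Z)*2 = -2*Z*(-5 + Z))
n(E) = 337 - 7*E (n(E) = -3 + (277 - (-63 + 7*E)) = -3 + (277 + (63 - 7*E)) = -3 + (340 - 7*E) = 337 - 7*E)
(-374497 + 404819)*(√(-220858 + u(-467, 211)) + n(377)) = (-374497 + 404819)*(√(-220858 + 2*211*(5 - 1*211)) + (337 - 7*377)) = 30322*(√(-220858 + 2*211*(5 - 211)) + (337 - 2639)) = 30322*(√(-220858 + 2*211*(-206)) - 2302) = 30322*(√(-220858 - 86932) - 2302) = 30322*(√(-307790) - 2302) = 30322*(I*√307790 - 2302) = 30322*(-2302 + I*√307790) = -69801244 + 30322*I*√307790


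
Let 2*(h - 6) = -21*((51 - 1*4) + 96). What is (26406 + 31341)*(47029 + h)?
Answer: 5258846049/2 ≈ 2.6294e+9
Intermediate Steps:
h = -2991/2 (h = 6 + (-21*((51 - 1*4) + 96))/2 = 6 + (-21*((51 - 4) + 96))/2 = 6 + (-21*(47 + 96))/2 = 6 + (-21*143)/2 = 6 + (1/2)*(-3003) = 6 - 3003/2 = -2991/2 ≈ -1495.5)
(26406 + 31341)*(47029 + h) = (26406 + 31341)*(47029 - 2991/2) = 57747*(91067/2) = 5258846049/2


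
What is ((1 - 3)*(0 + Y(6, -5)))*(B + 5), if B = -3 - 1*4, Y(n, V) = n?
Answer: 24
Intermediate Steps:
B = -7 (B = -3 - 4 = -7)
((1 - 3)*(0 + Y(6, -5)))*(B + 5) = ((1 - 3)*(0 + 6))*(-7 + 5) = -2*6*(-2) = -12*(-2) = 24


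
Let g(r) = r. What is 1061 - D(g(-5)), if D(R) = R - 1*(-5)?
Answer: 1061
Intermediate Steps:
D(R) = 5 + R (D(R) = R + 5 = 5 + R)
1061 - D(g(-5)) = 1061 - (5 - 5) = 1061 - 1*0 = 1061 + 0 = 1061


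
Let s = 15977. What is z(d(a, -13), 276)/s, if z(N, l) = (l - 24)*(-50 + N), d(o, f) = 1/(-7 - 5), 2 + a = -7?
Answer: -12621/15977 ≈ -0.78995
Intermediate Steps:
a = -9 (a = -2 - 7 = -9)
d(o, f) = -1/12 (d(o, f) = 1/(-12) = -1/12)
z(N, l) = (-50 + N)*(-24 + l) (z(N, l) = (-24 + l)*(-50 + N) = (-50 + N)*(-24 + l))
z(d(a, -13), 276)/s = (1200 - 50*276 - 24*(-1/12) - 1/12*276)/15977 = (1200 - 13800 + 2 - 23)*(1/15977) = -12621*1/15977 = -12621/15977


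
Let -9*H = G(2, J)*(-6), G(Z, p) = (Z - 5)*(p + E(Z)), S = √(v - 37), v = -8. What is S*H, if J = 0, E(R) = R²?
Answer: -24*I*√5 ≈ -53.666*I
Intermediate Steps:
S = 3*I*√5 (S = √(-8 - 37) = √(-45) = 3*I*√5 ≈ 6.7082*I)
G(Z, p) = (-5 + Z)*(p + Z²) (G(Z, p) = (Z - 5)*(p + Z²) = (-5 + Z)*(p + Z²))
H = -8 (H = -(2³ - 5*0 - 5*2² + 2*0)*(-6)/9 = -(8 + 0 - 5*4 + 0)*(-6)/9 = -(8 + 0 - 20 + 0)*(-6)/9 = -(-4)*(-6)/3 = -⅑*72 = -8)
S*H = (3*I*√5)*(-8) = -24*I*√5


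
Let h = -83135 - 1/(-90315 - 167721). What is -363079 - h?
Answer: -72235629985/258036 ≈ -2.7994e+5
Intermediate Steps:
h = -21451822859/258036 (h = -83135 - 1/(-258036) = -83135 - 1*(-1/258036) = -83135 + 1/258036 = -21451822859/258036 ≈ -83135.)
-363079 - h = -363079 - 1*(-21451822859/258036) = -363079 + 21451822859/258036 = -72235629985/258036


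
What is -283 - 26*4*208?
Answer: -21915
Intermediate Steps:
-283 - 26*4*208 = -283 - 104*208 = -283 - 21632 = -21915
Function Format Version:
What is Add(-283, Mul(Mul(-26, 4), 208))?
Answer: -21915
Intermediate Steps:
Add(-283, Mul(Mul(-26, 4), 208)) = Add(-283, Mul(-104, 208)) = Add(-283, -21632) = -21915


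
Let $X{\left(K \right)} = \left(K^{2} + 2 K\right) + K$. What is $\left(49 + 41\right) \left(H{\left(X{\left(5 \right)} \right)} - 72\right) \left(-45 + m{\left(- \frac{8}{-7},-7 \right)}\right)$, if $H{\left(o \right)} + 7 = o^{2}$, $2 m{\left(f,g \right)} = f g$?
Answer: $-6707610$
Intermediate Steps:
$X{\left(K \right)} = K^{2} + 3 K$
$m{\left(f,g \right)} = \frac{f g}{2}$
$H{\left(o \right)} = -7 + o^{2}$
$\left(49 + 41\right) \left(H{\left(X{\left(5 \right)} \right)} - 72\right) \left(-45 + m{\left(- \frac{8}{-7},-7 \right)}\right) = \left(49 + 41\right) \left(\left(-7 + \left(5 \left(3 + 5\right)\right)^{2}\right) - 72\right) \left(-45 + \frac{1}{2} \left(- \frac{8}{-7}\right) \left(-7\right)\right) = 90 \left(\left(-7 + \left(5 \cdot 8\right)^{2}\right) - 72\right) \left(-45 + \frac{1}{2} \left(\left(-8\right) \left(- \frac{1}{7}\right)\right) \left(-7\right)\right) = 90 \left(\left(-7 + 40^{2}\right) - 72\right) \left(-45 + \frac{1}{2} \cdot \frac{8}{7} \left(-7\right)\right) = 90 \left(\left(-7 + 1600\right) - 72\right) \left(-45 - 4\right) = 90 \left(1593 - 72\right) \left(-49\right) = 90 \cdot 1521 \left(-49\right) = 90 \left(-74529\right) = -6707610$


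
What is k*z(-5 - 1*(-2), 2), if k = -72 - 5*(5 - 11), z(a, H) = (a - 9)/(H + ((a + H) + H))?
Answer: 168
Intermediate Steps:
z(a, H) = (-9 + a)/(a + 3*H) (z(a, H) = (-9 + a)/(H + ((H + a) + H)) = (-9 + a)/(H + (a + 2*H)) = (-9 + a)/(a + 3*H))
k = -42 (k = -72 - 5*(-6) = -72 - 1*(-30) = -72 + 30 = -42)
k*z(-5 - 1*(-2), 2) = -42*(-9 + (-5 - 1*(-2)))/((-5 - 1*(-2)) + 3*2) = -42*(-9 + (-5 + 2))/((-5 + 2) + 6) = -42*(-9 - 3)/(-3 + 6) = -42*(-12)/3 = -14*(-12) = -42*(-4) = 168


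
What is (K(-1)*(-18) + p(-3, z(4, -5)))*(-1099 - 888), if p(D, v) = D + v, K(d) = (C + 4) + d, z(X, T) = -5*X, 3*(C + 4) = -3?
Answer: -25831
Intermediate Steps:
C = -5 (C = -4 + (1/3)*(-3) = -4 - 1 = -5)
K(d) = -1 + d (K(d) = (-5 + 4) + d = -1 + d)
(K(-1)*(-18) + p(-3, z(4, -5)))*(-1099 - 888) = ((-1 - 1)*(-18) + (-3 - 5*4))*(-1099 - 888) = (-2*(-18) + (-3 - 20))*(-1987) = (36 - 23)*(-1987) = 13*(-1987) = -25831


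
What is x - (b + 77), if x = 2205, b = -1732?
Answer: 3860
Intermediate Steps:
x - (b + 77) = 2205 - (-1732 + 77) = 2205 - 1*(-1655) = 2205 + 1655 = 3860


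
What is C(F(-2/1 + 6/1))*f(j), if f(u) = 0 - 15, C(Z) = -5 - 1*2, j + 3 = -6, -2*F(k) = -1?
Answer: 105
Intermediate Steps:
F(k) = ½ (F(k) = -½*(-1) = ½)
j = -9 (j = -3 - 6 = -9)
C(Z) = -7 (C(Z) = -5 - 2 = -7)
f(u) = -15
C(F(-2/1 + 6/1))*f(j) = -7*(-15) = 105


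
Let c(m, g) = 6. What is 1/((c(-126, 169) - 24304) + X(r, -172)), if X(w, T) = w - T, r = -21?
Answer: -1/24147 ≈ -4.1413e-5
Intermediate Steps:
1/((c(-126, 169) - 24304) + X(r, -172)) = 1/((6 - 24304) + (-21 - 1*(-172))) = 1/(-24298 + (-21 + 172)) = 1/(-24298 + 151) = 1/(-24147) = -1/24147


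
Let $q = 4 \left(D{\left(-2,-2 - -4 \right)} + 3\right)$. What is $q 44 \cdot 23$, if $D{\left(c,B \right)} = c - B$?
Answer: $-4048$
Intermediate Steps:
$q = -4$ ($q = 4 \left(\left(-2 - \left(-2 - -4\right)\right) + 3\right) = 4 \left(\left(-2 - \left(-2 + 4\right)\right) + 3\right) = 4 \left(\left(-2 - 2\right) + 3\right) = 4 \left(-4 + 3\right) = 4 \left(-1\right) = -4$)
$q 44 \cdot 23 = \left(-4\right) 44 \cdot 23 = \left(-176\right) 23 = -4048$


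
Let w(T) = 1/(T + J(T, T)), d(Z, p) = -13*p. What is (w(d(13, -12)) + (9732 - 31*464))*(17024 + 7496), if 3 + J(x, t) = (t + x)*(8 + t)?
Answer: -5854034535320/51321 ≈ -1.1407e+8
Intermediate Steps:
J(x, t) = -3 + (8 + t)*(t + x) (J(x, t) = -3 + (t + x)*(8 + t) = -3 + (8 + t)*(t + x))
w(T) = 1/(-3 + 2*T² + 17*T) (w(T) = 1/(T + (-3 + T² + 8*T + 8*T + T*T)) = 1/(T + (-3 + T² + 8*T + 8*T + T²)) = 1/(T + (-3 + 2*T² + 16*T)) = 1/(-3 + 2*T² + 17*T))
(w(d(13, -12)) + (9732 - 31*464))*(17024 + 7496) = (1/(-3 + 2*(-13*(-12))² + 17*(-13*(-12))) + (9732 - 31*464))*(17024 + 7496) = (1/(-3 + 2*156² + 17*156) + (9732 - 14384))*24520 = (1/(-3 + 2*24336 + 2652) - 4652)*24520 = (1/(-3 + 48672 + 2652) - 4652)*24520 = (1/51321 - 4652)*24520 = -238745291/51321*24520 = -5854034535320/51321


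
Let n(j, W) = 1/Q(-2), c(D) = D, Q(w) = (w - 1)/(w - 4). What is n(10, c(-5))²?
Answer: 4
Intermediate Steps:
Q(w) = (-1 + w)/(-4 + w)
n(j, W) = 2 (n(j, W) = 1/((-1 - 2)/(-4 - 2)) = 1/(-3/(-6)) = 1/(-⅙*(-3)) = 1/(½) = 2)
n(10, c(-5))² = 2² = 4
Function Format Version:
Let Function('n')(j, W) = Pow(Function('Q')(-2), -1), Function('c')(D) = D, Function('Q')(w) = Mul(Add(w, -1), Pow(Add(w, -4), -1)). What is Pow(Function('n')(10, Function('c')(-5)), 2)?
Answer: 4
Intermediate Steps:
Function('Q')(w) = Mul(Pow(Add(-4, w), -1), Add(-1, w)) (Function('Q')(w) = Mul(Add(-1, w), Pow(Add(-4, w), -1)) = Mul(Pow(Add(-4, w), -1), Add(-1, w)))
Function('n')(j, W) = 2 (Function('n')(j, W) = Pow(Mul(Pow(Add(-4, -2), -1), Add(-1, -2)), -1) = Pow(Mul(Pow(-6, -1), -3), -1) = Pow(Mul(Rational(-1, 6), -3), -1) = Pow(Rational(1, 2), -1) = 2)
Pow(Function('n')(10, Function('c')(-5)), 2) = Pow(2, 2) = 4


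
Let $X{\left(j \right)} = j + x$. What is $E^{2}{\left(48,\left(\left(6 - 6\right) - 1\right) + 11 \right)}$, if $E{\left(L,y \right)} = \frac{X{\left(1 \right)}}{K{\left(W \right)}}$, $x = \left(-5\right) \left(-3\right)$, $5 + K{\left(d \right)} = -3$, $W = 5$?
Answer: $4$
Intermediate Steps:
$K{\left(d \right)} = -8$ ($K{\left(d \right)} = -5 - 3 = -8$)
$x = 15$
$X{\left(j \right)} = 15 + j$ ($X{\left(j \right)} = j + 15 = 15 + j$)
$E{\left(L,y \right)} = -2$ ($E{\left(L,y \right)} = \frac{15 + 1}{-8} = 16 \left(- \frac{1}{8}\right) = -2$)
$E^{2}{\left(48,\left(\left(6 - 6\right) - 1\right) + 11 \right)} = \left(-2\right)^{2} = 4$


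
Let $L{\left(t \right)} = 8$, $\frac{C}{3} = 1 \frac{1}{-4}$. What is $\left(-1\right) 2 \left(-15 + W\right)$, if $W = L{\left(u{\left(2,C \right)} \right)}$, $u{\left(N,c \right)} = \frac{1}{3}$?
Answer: $14$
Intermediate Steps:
$C = - \frac{3}{4}$ ($C = 3 \cdot 1 \frac{1}{-4} = 3 \cdot 1 \left(- \frac{1}{4}\right) = 3 \left(- \frac{1}{4}\right) = - \frac{3}{4} \approx -0.75$)
$u{\left(N,c \right)} = \frac{1}{3}$
$W = 8$
$\left(-1\right) 2 \left(-15 + W\right) = \left(-1\right) 2 \left(-15 + 8\right) = \left(-2\right) \left(-7\right) = 14$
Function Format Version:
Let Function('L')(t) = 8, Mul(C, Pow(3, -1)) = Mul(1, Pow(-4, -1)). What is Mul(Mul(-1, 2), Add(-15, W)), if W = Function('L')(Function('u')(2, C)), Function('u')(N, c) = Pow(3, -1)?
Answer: 14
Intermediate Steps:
C = Rational(-3, 4) (C = Mul(3, Mul(1, Pow(-4, -1))) = Mul(3, Mul(1, Rational(-1, 4))) = Mul(3, Rational(-1, 4)) = Rational(-3, 4) ≈ -0.75000)
Function('u')(N, c) = Rational(1, 3)
W = 8
Mul(Mul(-1, 2), Add(-15, W)) = Mul(Mul(-1, 2), Add(-15, 8)) = Mul(-2, -7) = 14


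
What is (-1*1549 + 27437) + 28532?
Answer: 54420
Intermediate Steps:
(-1*1549 + 27437) + 28532 = (-1549 + 27437) + 28532 = 25888 + 28532 = 54420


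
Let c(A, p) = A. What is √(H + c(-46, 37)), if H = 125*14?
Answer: 2*√426 ≈ 41.280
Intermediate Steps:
H = 1750
√(H + c(-46, 37)) = √(1750 - 46) = √1704 = 2*√426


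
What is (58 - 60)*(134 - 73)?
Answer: -122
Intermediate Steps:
(58 - 60)*(134 - 73) = -2*61 = -122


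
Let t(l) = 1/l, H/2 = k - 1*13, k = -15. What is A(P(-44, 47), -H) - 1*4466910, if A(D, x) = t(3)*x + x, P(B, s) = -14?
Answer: -13400506/3 ≈ -4.4668e+6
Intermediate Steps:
H = -56 (H = 2*(-15 - 1*13) = 2*(-15 - 13) = 2*(-28) = -56)
A(D, x) = 4*x/3 (A(D, x) = x/3 + x = 4*x/3)
A(P(-44, 47), -H) - 1*4466910 = 4*(-1*(-56))/3 - 1*4466910 = (4/3)*56 - 4466910 = 224/3 - 4466910 = -13400506/3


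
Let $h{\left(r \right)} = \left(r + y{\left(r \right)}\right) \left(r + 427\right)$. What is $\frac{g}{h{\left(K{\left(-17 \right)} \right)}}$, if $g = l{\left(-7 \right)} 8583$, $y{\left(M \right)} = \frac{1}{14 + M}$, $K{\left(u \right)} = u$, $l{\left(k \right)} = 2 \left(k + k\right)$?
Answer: $\frac{180243}{5330} \approx 33.817$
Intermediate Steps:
$l{\left(k \right)} = 4 k$ ($l{\left(k \right)} = 2 \cdot 2 k = 4 k$)
$h{\left(r \right)} = \left(427 + r\right) \left(r + \frac{1}{14 + r}\right)$ ($h{\left(r \right)} = \left(r + \frac{1}{14 + r}\right) \left(r + 427\right) = \left(r + \frac{1}{14 + r}\right) \left(427 + r\right) = \left(427 + r\right) \left(r + \frac{1}{14 + r}\right)$)
$g = -240324$ ($g = 4 \left(-7\right) 8583 = \left(-28\right) 8583 = -240324$)
$\frac{g}{h{\left(K{\left(-17 \right)} \right)}} = - \frac{240324}{\frac{1}{14 - 17} \left(427 - 17 - 17 \left(14 - 17\right) \left(427 - 17\right)\right)} = - \frac{240324}{\frac{1}{-3} \left(427 - 17 - \left(-51\right) 410\right)} = - \frac{240324}{\left(- \frac{1}{3}\right) \left(427 - 17 + 20910\right)} = - \frac{240324}{\left(- \frac{1}{3}\right) 21320} = - \frac{240324}{- \frac{21320}{3}} = \left(-240324\right) \left(- \frac{3}{21320}\right) = \frac{180243}{5330}$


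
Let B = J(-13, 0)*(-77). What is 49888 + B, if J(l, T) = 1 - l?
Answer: 48810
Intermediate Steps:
B = -1078 (B = (1 - 1*(-13))*(-77) = (1 + 13)*(-77) = 14*(-77) = -1078)
49888 + B = 49888 - 1078 = 48810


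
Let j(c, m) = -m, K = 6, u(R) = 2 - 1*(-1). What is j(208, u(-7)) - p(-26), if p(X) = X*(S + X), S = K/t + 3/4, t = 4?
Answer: -1241/2 ≈ -620.50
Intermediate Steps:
u(R) = 3 (u(R) = 2 + 1 = 3)
S = 9/4 (S = 6/4 + 3/4 = 6*(1/4) + 3*(1/4) = 3/2 + 3/4 = 9/4 ≈ 2.2500)
p(X) = X*(9/4 + X)
j(208, u(-7)) - p(-26) = -1*3 - (-26)*(9 + 4*(-26))/4 = -3 - (-26)*(9 - 104)/4 = -3 - (-26)*(-95)/4 = -3 - 1*1235/2 = -3 - 1235/2 = -1241/2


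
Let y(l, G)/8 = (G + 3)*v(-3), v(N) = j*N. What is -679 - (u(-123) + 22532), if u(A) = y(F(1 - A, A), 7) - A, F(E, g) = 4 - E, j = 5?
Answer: -22134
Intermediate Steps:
v(N) = 5*N
y(l, G) = -360 - 120*G (y(l, G) = 8*((G + 3)*(5*(-3))) = 8*((3 + G)*(-15)) = 8*(-45 - 15*G) = -360 - 120*G)
u(A) = -1200 - A (u(A) = (-360 - 120*7) - A = (-360 - 840) - A = -1200 - A)
-679 - (u(-123) + 22532) = -679 - ((-1200 - 1*(-123)) + 22532) = -679 - ((-1200 + 123) + 22532) = -679 - (-1077 + 22532) = -679 - 1*21455 = -679 - 21455 = -22134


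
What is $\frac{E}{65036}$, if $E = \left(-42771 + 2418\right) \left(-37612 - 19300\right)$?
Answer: $\frac{574142484}{16259} \approx 35312.0$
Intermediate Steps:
$E = 2296569936$ ($E = \left(-40353\right) \left(-56912\right) = 2296569936$)
$\frac{E}{65036} = \frac{2296569936}{65036} = 2296569936 \cdot \frac{1}{65036} = \frac{574142484}{16259}$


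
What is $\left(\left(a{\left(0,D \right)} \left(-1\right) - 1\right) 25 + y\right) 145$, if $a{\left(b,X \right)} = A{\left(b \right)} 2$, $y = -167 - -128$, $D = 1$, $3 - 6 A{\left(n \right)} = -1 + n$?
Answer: $- \frac{42340}{3} \approx -14113.0$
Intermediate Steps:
$A{\left(n \right)} = \frac{2}{3} - \frac{n}{6}$ ($A{\left(n \right)} = \frac{1}{2} - \frac{-1 + n}{6} = \frac{1}{2} - \left(- \frac{1}{6} + \frac{n}{6}\right) = \frac{2}{3} - \frac{n}{6}$)
$y = -39$ ($y = -167 + 128 = -39$)
$a{\left(b,X \right)} = \frac{4}{3} - \frac{b}{3}$ ($a{\left(b,X \right)} = \left(\frac{2}{3} - \frac{b}{6}\right) 2 = \frac{4}{3} - \frac{b}{3}$)
$\left(\left(a{\left(0,D \right)} \left(-1\right) - 1\right) 25 + y\right) 145 = \left(\left(\left(\frac{4}{3} - 0\right) \left(-1\right) - 1\right) 25 - 39\right) 145 = \left(\left(\left(\frac{4}{3} + 0\right) \left(-1\right) - 1\right) 25 - 39\right) 145 = \left(\left(\frac{4}{3} \left(-1\right) - 1\right) 25 - 39\right) 145 = \left(\left(- \frac{4}{3} - 1\right) 25 - 39\right) 145 = \left(\left(- \frac{7}{3}\right) 25 - 39\right) 145 = \left(- \frac{175}{3} - 39\right) 145 = \left(- \frac{292}{3}\right) 145 = - \frac{42340}{3}$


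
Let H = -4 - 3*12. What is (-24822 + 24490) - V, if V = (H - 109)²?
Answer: -22533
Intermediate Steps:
H = -40 (H = -4 - 36 = -40)
V = 22201 (V = (-40 - 109)² = (-149)² = 22201)
(-24822 + 24490) - V = (-24822 + 24490) - 1*22201 = -332 - 22201 = -22533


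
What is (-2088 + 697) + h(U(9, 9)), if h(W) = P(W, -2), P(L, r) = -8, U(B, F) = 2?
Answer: -1399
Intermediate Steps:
h(W) = -8
(-2088 + 697) + h(U(9, 9)) = (-2088 + 697) - 8 = -1391 - 8 = -1399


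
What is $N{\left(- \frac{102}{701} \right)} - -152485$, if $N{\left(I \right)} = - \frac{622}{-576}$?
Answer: $\frac{43915991}{288} \approx 1.5249 \cdot 10^{5}$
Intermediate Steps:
$N{\left(I \right)} = \frac{311}{288}$ ($N{\left(I \right)} = \left(-622\right) \left(- \frac{1}{576}\right) = \frac{311}{288}$)
$N{\left(- \frac{102}{701} \right)} - -152485 = \frac{311}{288} - -152485 = \frac{311}{288} + 152485 = \frac{43915991}{288}$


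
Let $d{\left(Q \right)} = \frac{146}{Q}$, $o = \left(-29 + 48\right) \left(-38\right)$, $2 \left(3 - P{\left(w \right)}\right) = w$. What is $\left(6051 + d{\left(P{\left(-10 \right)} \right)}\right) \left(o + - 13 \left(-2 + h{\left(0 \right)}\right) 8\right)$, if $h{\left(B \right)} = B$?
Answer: $- \frac{6239189}{2} \approx -3.1196 \cdot 10^{6}$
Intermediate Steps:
$P{\left(w \right)} = 3 - \frac{w}{2}$
$o = -722$ ($o = 19 \left(-38\right) = -722$)
$\left(6051 + d{\left(P{\left(-10 \right)} \right)}\right) \left(o + - 13 \left(-2 + h{\left(0 \right)}\right) 8\right) = \left(6051 + \frac{146}{3 - -5}\right) \left(-722 + - 13 \left(-2 + 0\right) 8\right) = \left(6051 + \frac{146}{3 + 5}\right) \left(-722 + \left(-13\right) \left(-2\right) 8\right) = \left(6051 + \frac{146}{8}\right) \left(-722 + 26 \cdot 8\right) = \left(6051 + 146 \cdot \frac{1}{8}\right) \left(-722 + 208\right) = \left(6051 + \frac{73}{4}\right) \left(-514\right) = \frac{24277}{4} \left(-514\right) = - \frac{6239189}{2}$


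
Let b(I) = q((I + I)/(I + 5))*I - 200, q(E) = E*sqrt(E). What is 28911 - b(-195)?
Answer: 29111 + 7605*sqrt(741)/361 ≈ 29684.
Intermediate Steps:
q(E) = E**(3/2)
b(I) = -200 + 2*I*sqrt(2)*(I/(5 + I))**(3/2) (b(I) = ((I + I)/(I + 5))**(3/2)*I - 200 = ((2*I)/(5 + I))**(3/2)*I - 200 = (2*I/(5 + I))**(3/2)*I - 200 = (2*sqrt(2)*(I/(5 + I))**(3/2))*I - 200 = 2*I*sqrt(2)*(I/(5 + I))**(3/2) - 200 = -200 + 2*I*sqrt(2)*(I/(5 + I))**(3/2))
28911 - b(-195) = 28911 - (-200 + 2*(-195)*sqrt(2)*(-195/(5 - 195))**(3/2)) = 28911 - (-200 + 2*(-195)*sqrt(2)*(-195/(-190))**(3/2)) = 28911 - (-200 + 2*(-195)*sqrt(2)*(-195*(-1/190))**(3/2)) = 28911 - (-200 + 2*(-195)*sqrt(2)*(39/38)**(3/2)) = 28911 - (-200 + 2*(-195)*sqrt(2)*(39*sqrt(1482)/1444)) = 28911 - (-200 - 7605*sqrt(741)/361) = 28911 + (200 + 7605*sqrt(741)/361) = 29111 + 7605*sqrt(741)/361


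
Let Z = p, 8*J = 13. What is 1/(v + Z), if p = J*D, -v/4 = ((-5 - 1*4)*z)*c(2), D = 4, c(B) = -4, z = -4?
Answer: 2/1165 ≈ 0.0017167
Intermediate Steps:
J = 13/8 (J = (⅛)*13 = 13/8 ≈ 1.6250)
v = 576 (v = -4*(-5 - 1*4)*(-4)*(-4) = -4*(-5 - 4)*(-4)*(-4) = -4*(-9*(-4))*(-4) = -144*(-4) = -4*(-144) = 576)
p = 13/2 (p = (13/8)*4 = 13/2 ≈ 6.5000)
Z = 13/2 ≈ 6.5000
1/(v + Z) = 1/(576 + 13/2) = 1/(1165/2) = 2/1165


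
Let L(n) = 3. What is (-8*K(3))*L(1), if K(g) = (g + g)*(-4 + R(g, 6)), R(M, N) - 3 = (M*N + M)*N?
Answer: -18000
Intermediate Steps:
R(M, N) = 3 + N*(M + M*N) (R(M, N) = 3 + (M*N + M)*N = 3 + (M + M*N)*N = 3 + N*(M + M*N))
K(g) = 2*g*(-1 + 42*g) (K(g) = (g + g)*(-4 + (3 + g*6 + g*6²)) = (2*g)*(-4 + (3 + 6*g + g*36)) = (2*g)*(-4 + (3 + 6*g + 36*g)) = (2*g)*(-4 + (3 + 42*g)) = (2*g)*(-1 + 42*g) = 2*g*(-1 + 42*g))
(-8*K(3))*L(1) = -16*3*(-1 + 42*3)*3 = -16*3*(-1 + 126)*3 = -16*3*125*3 = -8*750*3 = -6000*3 = -18000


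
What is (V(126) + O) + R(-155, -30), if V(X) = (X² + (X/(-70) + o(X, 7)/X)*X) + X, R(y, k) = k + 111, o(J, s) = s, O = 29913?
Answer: 228881/5 ≈ 45776.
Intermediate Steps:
R(y, k) = 111 + k
V(X) = X + X² + X*(7/X - X/70) (V(X) = (X² + (X/(-70) + 7/X)*X) + X = (X² + (X*(-1/70) + 7/X)*X) + X = (X² + (-X/70 + 7/X)*X) + X = (X² + (7/X - X/70)*X) + X = (X² + X*(7/X - X/70)) + X = X + X² + X*(7/X - X/70))
(V(126) + O) + R(-155, -30) = ((7 + 126 + (69/70)*126²) + 29913) + (111 - 30) = ((7 + 126 + (69/70)*15876) + 29913) + 81 = ((7 + 126 + 78246/5) + 29913) + 81 = (78911/5 + 29913) + 81 = 228476/5 + 81 = 228881/5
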